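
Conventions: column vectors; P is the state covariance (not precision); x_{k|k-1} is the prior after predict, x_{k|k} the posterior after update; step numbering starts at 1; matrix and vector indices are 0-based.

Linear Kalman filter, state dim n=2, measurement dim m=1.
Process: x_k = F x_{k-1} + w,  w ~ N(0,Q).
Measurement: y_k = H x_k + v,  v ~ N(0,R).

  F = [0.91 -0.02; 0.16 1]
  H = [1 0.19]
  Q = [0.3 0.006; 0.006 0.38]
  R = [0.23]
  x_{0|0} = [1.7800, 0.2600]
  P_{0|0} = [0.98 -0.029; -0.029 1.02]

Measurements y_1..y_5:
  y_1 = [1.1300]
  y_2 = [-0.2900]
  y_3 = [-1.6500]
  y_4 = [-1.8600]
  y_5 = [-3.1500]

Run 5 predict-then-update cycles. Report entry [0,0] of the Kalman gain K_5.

step 1: x^-=[1.6146, 0.5448]  P^-=[1.1130 0.1020; 0.1020 1.4158]  S=[1.4329]  K=[0.7903; 0.2589]  nu=[-0.5881]  x^+=[1.1498, 0.3925]  P^+=[0.2181 -0.1912; -0.1912 1.3198]
step 2: x^-=[1.0385, 0.5765]  P^-=[0.4881 -0.1620; -0.1620 1.6441]  S=[0.7159]  K=[0.6388; 0.2100]  nu=[-1.4380]  x^+=[0.1199, 0.2745]  P^+=[0.1960 -0.2581; -0.2581 1.6126]
step 3: x^-=[0.1036, 0.2936]  P^-=[0.4723 -0.2317; -0.2317 1.9150]  S=[0.6834]  K=[0.6267; 0.1933]  nu=[-1.8094]  x^+=[-1.0304, -0.0561]  P^+=[0.2039 -0.3145; -0.3145 1.8895]
step 4: x^-=[-0.9365, -0.2210]  P^-=[0.4811 -0.2873; -0.2873 2.1740]  S=[0.6804]  K=[0.6268; 0.1848]  nu=[-0.8815]  x^+=[-1.4891, -0.3839]  P^+=[0.2137 -0.3661; -0.3661 2.1508]
step 5: x^-=[-1.3474, -0.6222]  P^-=[0.4912 -0.3379; -0.3379 2.4191]  S=[0.6801]  K=[0.6278; 0.1790]  nu=[-1.6844]  x^+=[-2.4049, -0.9236]  P^+=[0.2231 -0.4143; -0.4143 2.3973]

K[0,0] = 0.6278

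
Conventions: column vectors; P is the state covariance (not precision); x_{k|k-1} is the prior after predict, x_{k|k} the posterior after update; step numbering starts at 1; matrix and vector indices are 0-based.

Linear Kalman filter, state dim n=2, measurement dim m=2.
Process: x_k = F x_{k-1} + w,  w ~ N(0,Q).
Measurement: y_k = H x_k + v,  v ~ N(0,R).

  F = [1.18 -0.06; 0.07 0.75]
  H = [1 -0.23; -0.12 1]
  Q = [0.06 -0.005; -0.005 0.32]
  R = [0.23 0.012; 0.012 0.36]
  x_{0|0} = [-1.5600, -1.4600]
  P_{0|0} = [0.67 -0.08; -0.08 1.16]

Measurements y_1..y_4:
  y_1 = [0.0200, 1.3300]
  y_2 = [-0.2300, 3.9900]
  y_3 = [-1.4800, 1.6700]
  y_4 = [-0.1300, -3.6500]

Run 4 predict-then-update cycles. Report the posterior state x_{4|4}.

x_post = [-0.6437, -1.5032]

step 1: x^-=[-1.7532, -1.2042]  P^-=[1.0084 -0.0723; -0.0723 0.9674]  S=[1.3229 -0.4058; -0.4058 1.3593]  K=[0.8050 0.0981; -0.0028 0.7172]  nu=[1.4962, 2.3238]  x^+=[-0.3208, 0.4583]  P^+=[0.2022 0.0692; 0.0692 0.2665]
step 2: x^-=[-0.4060, 0.3213]  P^-=[0.3328 0.0607; 0.0607 0.4782]  S=[0.5601 -0.0755; -0.0755 0.8284]  K=[0.5797 0.0779; -0.0115 0.5674]  nu=[0.2499, 3.6200]  x^+=[0.0209, 2.3723]  P^+=[0.1463 0.0526; 0.0526 0.2104]
step 3: x^-=[-0.1176, 1.7807]  P^-=[0.2571 0.0439; 0.0439 0.4446]  S=[0.4904 -0.0760; -0.0760 0.7978]  K=[0.5138 0.0653; -0.0341 0.5475]  nu=[-0.9528, -0.1248]  x^+=[-0.6153, 1.7449]  P^+=[0.1293 0.0452; 0.0452 0.2021]
step 4: x^-=[-0.8307, 1.2656]  P^-=[0.2344 0.0364; 0.0364 0.4391]  S=[0.4709 -0.0797; -0.0797 0.7937]  K=[0.4901 0.0596; -0.0452 0.5431]  nu=[0.9918, -5.0153]  x^+=[-0.6437, -1.5032]  P^+=[0.1231 0.0421; 0.0421 0.2000]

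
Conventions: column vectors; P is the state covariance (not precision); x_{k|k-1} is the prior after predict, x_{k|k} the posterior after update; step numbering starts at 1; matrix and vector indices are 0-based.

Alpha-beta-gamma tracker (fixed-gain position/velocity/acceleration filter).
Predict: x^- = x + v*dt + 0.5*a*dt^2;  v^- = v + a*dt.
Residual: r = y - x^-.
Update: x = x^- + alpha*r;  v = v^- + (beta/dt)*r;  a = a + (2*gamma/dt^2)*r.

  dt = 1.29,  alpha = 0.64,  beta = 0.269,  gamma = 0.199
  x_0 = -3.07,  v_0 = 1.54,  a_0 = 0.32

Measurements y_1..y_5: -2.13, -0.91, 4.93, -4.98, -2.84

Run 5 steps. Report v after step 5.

v_post = -2.6610

step 1: x_pred=-0.8171  r=-1.3129  x^+=-1.6574  v^+=1.6790  a^+=0.0060
step 2: x_pred=0.5136  r=-1.4236  x^+=-0.3975  v^+=1.3899  a^+=-0.3345
step 3: x_pred=1.1172  r=3.8128  x^+=3.5574  v^+=1.7535  a^+=0.5774
step 4: x_pred=6.2999  r=-11.2799  x^+=-0.9192  v^+=0.1463  a^+=-2.1204
step 5: x_pred=-2.4948  r=-0.3452  x^+=-2.7157  v^+=-2.6610  a^+=-2.2029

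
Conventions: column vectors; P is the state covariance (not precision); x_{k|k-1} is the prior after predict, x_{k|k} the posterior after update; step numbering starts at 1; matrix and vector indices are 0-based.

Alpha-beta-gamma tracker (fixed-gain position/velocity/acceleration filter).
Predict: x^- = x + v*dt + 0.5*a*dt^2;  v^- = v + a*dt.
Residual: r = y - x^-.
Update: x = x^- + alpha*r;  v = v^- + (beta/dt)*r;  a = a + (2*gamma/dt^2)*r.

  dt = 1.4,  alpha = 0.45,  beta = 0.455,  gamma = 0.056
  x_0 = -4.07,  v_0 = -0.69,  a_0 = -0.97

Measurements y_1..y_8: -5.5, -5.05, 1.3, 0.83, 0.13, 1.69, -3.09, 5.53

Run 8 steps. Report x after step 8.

x_post = 2.0949

step 1: x_pred=-5.9866  r=0.4866  x^+=-5.7676  v^+=-1.8899  a^+=-0.9422
step 2: x_pred=-9.3368  r=4.2868  x^+=-7.4077  v^+=-1.8157  a^+=-0.6972
step 3: x_pred=-10.6330  r=11.9330  x^+=-5.2632  v^+=1.0864  a^+=-0.0153
step 4: x_pred=-3.7573  r=4.5873  x^+=-1.6930  v^+=2.5558  a^+=0.2468
step 5: x_pred=2.1269  r=-1.9969  x^+=1.2283  v^+=2.2523  a^+=0.1327
step 6: x_pred=4.5115  r=-2.8215  x^+=3.2418  v^+=1.5210  a^+=-0.0286
step 7: x_pred=5.3433  r=-8.4333  x^+=1.5483  v^+=-1.2598  a^+=-0.5105
step 8: x_pred=-0.7156  r=6.2456  x^+=2.0949  v^+=0.0554  a^+=-0.1536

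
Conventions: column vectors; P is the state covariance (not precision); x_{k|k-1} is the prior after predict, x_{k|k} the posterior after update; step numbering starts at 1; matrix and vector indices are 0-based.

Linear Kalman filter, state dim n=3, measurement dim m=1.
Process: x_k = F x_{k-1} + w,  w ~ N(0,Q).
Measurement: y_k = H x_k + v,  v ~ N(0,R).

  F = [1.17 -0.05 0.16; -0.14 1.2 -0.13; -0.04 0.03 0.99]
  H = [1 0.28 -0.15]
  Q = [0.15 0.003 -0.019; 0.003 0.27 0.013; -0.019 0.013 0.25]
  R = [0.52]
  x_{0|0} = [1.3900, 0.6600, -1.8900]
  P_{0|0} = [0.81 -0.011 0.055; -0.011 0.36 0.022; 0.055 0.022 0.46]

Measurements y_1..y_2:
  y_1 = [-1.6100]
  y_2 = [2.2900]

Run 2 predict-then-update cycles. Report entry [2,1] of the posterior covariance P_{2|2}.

step 1: x^-=[1.2909, 0.8431, -1.9069]  P^-=[1.2930 -0.1816 0.0774; -0.1816 0.8109 -0.0094; 0.0774 -0.0094 0.6994]  S=[1.7682]  K=[0.6959; 0.0265; -0.0171]  nu=[-3.4230]  x^+=[-1.0913, 0.7524, -1.8485]  P^+=[0.4366 -0.2142 0.0984; -0.2142 0.8096 -0.0086; 0.0984 -0.0086 0.6989]
step 2: x^-=[-1.6102, 1.2959, -1.7638]  P^-=[0.8296 -0.4528 0.1758; -0.4528 1.5345 -0.0575; 0.1758 -0.0575 0.9287]  S=[1.1894]  K=[0.5688; -0.0122; 0.0172]  nu=[3.2728]  x^+=[0.2513, 1.2561, -1.7076]  P^+=[0.4449 -0.4445 0.1642; -0.4445 1.5343 -0.0573; 0.1642 -0.0573 0.9283]

P_post[2,1] = -0.0573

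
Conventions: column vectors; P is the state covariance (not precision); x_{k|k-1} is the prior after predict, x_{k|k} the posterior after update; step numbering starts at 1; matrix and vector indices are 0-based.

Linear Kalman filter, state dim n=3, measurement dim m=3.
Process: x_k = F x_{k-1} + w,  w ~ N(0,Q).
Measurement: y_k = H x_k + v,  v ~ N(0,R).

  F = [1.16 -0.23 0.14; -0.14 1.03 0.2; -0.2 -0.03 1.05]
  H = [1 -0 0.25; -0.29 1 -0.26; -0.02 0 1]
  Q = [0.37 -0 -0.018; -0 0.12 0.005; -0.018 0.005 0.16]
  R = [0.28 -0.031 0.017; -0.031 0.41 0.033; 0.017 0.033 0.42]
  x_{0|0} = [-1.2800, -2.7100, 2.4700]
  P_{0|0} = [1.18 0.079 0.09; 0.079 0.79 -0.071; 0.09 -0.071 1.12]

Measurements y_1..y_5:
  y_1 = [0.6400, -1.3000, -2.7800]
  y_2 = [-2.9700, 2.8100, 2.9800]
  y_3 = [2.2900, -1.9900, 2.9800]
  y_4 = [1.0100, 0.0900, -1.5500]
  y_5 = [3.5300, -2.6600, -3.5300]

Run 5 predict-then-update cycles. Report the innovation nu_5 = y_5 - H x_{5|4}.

step 1: x^-=[-0.5157, -2.1181, 2.9308]  P^-=[2.0132 -0.2383 0.0038; -0.2383 0.9690 0.1397; 0.0038 0.1397 1.4103]  S=[2.3832 -0.9112 0.3331; -0.9112 1.7098 -0.1786; 0.3331 -0.1786 1.8310]  K=[0.8527 -0.0458 -0.1795; 0.1595 0.6831 0.1165; 0.0283 -0.0388 0.7613]  nu=[0.4230, 1.4306, -5.7211]  x^+=[0.8066, -1.7400, -1.4681]  P^+=[0.2515 0.0069 -0.0574; 0.0069 0.3003 0.0743; -0.0574 0.0743 0.3178]
step 2: x^-=[1.1303, -2.1988, -1.6506]  P^-=[0.7034 -0.0995 -0.1140; -0.0995 0.4881 0.1588; -0.1140 0.1588 0.5402]  S=[0.9601 -0.2920 0.0245; -0.2920 0.9517 0.0899; 0.0245 0.0899 0.9650]  K=[0.6874 -0.0632 -0.1443; 0.0920 0.5170 0.1161; 0.0087 0.0036 0.5616]  nu=[-3.6876, 4.9074, 4.6532]  x^+=[-2.3862, 0.5396, 0.9484]  P^+=[0.2037 -0.0051 -0.0469; -0.0051 0.2290 0.0673; -0.0469 0.0673 0.2352]
step 3: x^-=[-2.7594, 1.0796, 1.4569]  P^-=[0.6440 -0.0904 -0.1016; -0.0904 0.4081 0.1352; -0.1016 0.1352 0.4431]  S=[0.9009 -0.2694 0.0138; -0.2694 0.8691 0.0875; 0.0138 0.0875 0.8674]  K=[0.6685 -0.0676 -0.1358; 0.0767 0.4721 0.1091; 0.0044 0.0067 0.5124]  nu=[4.6852, -3.4910, 1.4680]  x^+=[0.4095, -0.0492, 2.2061]  P^+=[0.1980 -0.0070 -0.0439; -0.0070 0.2091 0.0626; -0.0439 0.0626 0.2146]
step 4: x^-=[0.7952, 0.3332, 2.2360]  P^-=[0.6370 -0.0874 -0.0987; -0.0874 0.3845 0.1261; -0.0987 0.1261 0.4192]  S=[0.8939 -0.2660 0.0109; -0.2660 0.8467 0.0836; 0.0109 0.0836 0.8434]  K=[0.6663 -0.0685 -0.1339; 0.0725 0.4577 0.1052; 0.0024 0.0055 0.4988]  nu=[-0.3442, 0.5688, -3.7701]  x^+=[1.0317, 0.1719, 0.3578]  P^+=[0.1972 -0.0072 -0.0432; -0.0072 0.2025 0.0604; -0.0432 0.0604 0.2088]
step 5: x^-=[1.2073, 0.1041, 0.1642]  P^-=[0.6361 -0.0863 -0.0980; -0.0863 0.3764 0.1226; -0.0980 0.1226 0.4126]  S=[0.8929 -0.2653 0.0099; -0.2653 0.8393 0.0817; 0.0099 0.0817 0.8368]  K=[0.6660 -0.0687 -0.1335; 0.0711 0.4527 0.1036; 0.0016 0.0045 0.4950]  nu=[2.2816, -2.3713, -3.6701]  x^+=[3.3798, -1.1873, -1.6593]  P^+=[0.1971 -0.0072 -0.0431; -0.0072 0.2002 0.0595; -0.0431 0.0595 0.2072]

innov = [2.2816, -2.3713, -3.6701]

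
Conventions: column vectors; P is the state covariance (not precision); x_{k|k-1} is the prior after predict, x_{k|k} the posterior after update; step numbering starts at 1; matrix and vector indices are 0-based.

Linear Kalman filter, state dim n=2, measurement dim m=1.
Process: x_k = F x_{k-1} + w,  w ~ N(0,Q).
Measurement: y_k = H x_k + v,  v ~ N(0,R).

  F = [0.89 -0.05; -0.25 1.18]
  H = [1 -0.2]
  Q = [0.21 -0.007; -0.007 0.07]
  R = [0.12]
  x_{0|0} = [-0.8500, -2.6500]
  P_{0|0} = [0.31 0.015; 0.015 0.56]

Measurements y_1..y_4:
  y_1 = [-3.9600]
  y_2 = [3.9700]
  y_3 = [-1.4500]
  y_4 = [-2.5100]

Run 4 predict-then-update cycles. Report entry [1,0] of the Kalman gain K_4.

K[1,0] = -0.5608

step 1: x^-=[-0.6240, -2.9145]  P^-=[0.4556 -0.0931; -0.0931 0.8603]  S=[0.6473]  K=[0.7327; -0.4096]  nu=[-3.9189]  x^+=[-3.4953, -1.3092]  P^+=[0.1082 0.1012; 0.1012 0.7517]
step 2: x^-=[-3.0453, -0.6711]  P^-=[0.2885 0.0321; 0.0321 1.0637]  S=[0.4382]  K=[0.6438; -0.4122]  nu=[6.8811]  x^+=[1.3844, -3.5072]  P^+=[0.1069 0.1484; 0.1484 0.9892]
step 3: x^-=[1.4075, -4.4846]  P^-=[0.2840 0.0685; 0.0685 1.3666]  S=[0.4312]  K=[0.6267; -0.4749]  nu=[-3.7544]  x^+=[-0.9455, -2.7017]  P^+=[0.1146 0.1969; 0.1969 1.2693]
step 4: x^-=[-0.7065, -2.9516]  P^-=[0.2864 0.1018; 0.1018 1.7284]  S=[0.4348]  K=[0.6119; -0.5608]  nu=[-2.3939]  x^+=[-2.1712, -1.6092]  P^+=[0.1236 0.2510; 0.2510 1.5916]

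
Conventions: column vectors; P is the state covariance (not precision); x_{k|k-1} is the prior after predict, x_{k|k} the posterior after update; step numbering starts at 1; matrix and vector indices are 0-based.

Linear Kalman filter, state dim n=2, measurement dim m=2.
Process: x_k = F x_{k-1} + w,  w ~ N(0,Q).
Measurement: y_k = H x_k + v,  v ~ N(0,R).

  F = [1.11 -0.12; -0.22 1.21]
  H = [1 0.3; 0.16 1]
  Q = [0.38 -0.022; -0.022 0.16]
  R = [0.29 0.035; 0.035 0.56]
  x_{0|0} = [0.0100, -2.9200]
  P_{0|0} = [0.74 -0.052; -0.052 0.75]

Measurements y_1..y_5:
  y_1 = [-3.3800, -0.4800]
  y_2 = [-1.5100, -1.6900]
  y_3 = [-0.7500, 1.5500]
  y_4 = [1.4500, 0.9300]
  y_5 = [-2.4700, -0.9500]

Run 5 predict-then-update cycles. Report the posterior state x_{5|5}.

step 1: x^-=[0.3615, -3.5354]  P^-=[1.3164 -0.3828; -0.3828 1.3216]  S=[1.4957 0.2409; 0.2409 1.7928]  K=[0.8370 -0.2085; -0.1064 0.7173]  nu=[-2.6809, 2.9976]  x^+=[-2.5073, -1.1000]  P^+=[0.2749 -0.1315; -0.1315 0.4190]
step 2: x^-=[-2.6511, -0.7794]  P^-=[0.7597 -0.3300; -0.3300 0.8567]  S=[0.9288 0.0678; 0.0678 1.3306]  K=[0.7255 -0.1936; -0.1231 0.6105]  nu=[1.3749, -0.4864]  x^+=[-1.5595, -1.2456]  P^+=[0.2400 -0.1214; -0.1214 0.3570]
step 3: x^-=[-1.5816, -1.1640]  P^-=[0.7132 -0.2987; -0.2987 0.7589]  S=[0.8923 0.0637; 0.0637 1.2416]  K=[0.7121 -0.1852; -0.1210 0.5790]  nu=[1.1808, 2.9671]  x^+=[-1.2903, 0.4109]  P^+=[0.2350 -0.1164; -0.1164 0.3386]
step 4: x^-=[-1.4816, 0.7811]  P^-=[0.7054 -0.2880; -0.2880 0.7291]  S=[0.8882 0.0648; 0.0648 1.2150]  K=[0.7102 -0.1820; -0.1194 0.5685]  nu=[2.6973, 0.3859]  x^+=[0.3637, 0.6784]  P^+=[0.2339 -0.1145; -0.1145 0.3325]
step 5: x^-=[0.3223, 0.7409]  P^-=[0.7035 -0.2842; -0.2842 0.7191]  S=[0.8877 0.0655; 0.0655 1.2062]  K=[0.7098 -0.1808; -0.1188 0.5649]  nu=[-3.0145, -1.7424]  x^+=[-1.5023, 0.1146]  P^+=[0.2336 -0.1138; -0.1138 0.3304]

x_post = [-1.5023, 0.1146]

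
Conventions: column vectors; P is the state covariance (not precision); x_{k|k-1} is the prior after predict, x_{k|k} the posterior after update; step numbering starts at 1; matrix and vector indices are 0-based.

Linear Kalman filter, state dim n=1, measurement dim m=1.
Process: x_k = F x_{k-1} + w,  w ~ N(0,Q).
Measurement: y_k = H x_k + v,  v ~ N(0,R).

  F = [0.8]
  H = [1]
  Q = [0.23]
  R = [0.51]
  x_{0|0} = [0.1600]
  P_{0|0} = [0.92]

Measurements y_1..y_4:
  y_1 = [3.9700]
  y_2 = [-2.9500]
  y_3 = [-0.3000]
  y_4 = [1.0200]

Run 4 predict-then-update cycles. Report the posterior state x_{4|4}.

x_post = [0.3116]

step 1: x^-=[0.1280]  P^-=[0.8188]  S=[1.3288]  K=[0.6162]  nu=[3.8420]  x^+=[2.4954]  P^+=[0.3143]
step 2: x^-=[1.9963]  P^-=[0.4311]  S=[0.9411]  K=[0.4581]  nu=[-4.9463]  x^+=[-0.2696]  P^+=[0.2336]
step 3: x^-=[-0.2156]  P^-=[0.3795]  S=[0.8895]  K=[0.4267]  nu=[-0.0844]  x^+=[-0.2516]  P^+=[0.2176]
step 4: x^-=[-0.2013]  P^-=[0.3693]  S=[0.8793]  K=[0.4200]  nu=[1.2213]  x^+=[0.3116]  P^+=[0.2142]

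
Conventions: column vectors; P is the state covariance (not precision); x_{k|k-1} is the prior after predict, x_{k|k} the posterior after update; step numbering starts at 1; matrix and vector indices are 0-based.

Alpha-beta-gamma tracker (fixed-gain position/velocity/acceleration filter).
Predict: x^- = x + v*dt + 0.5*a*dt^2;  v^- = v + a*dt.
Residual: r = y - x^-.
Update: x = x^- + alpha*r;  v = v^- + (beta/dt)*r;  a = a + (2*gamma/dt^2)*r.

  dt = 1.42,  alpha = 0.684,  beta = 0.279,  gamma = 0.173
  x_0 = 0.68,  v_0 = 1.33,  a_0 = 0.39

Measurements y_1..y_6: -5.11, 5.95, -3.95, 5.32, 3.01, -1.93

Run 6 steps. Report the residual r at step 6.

resid = -6.2525

step 1: x_pred=2.9618  r=-8.0718  x^+=-2.5593  v^+=0.2979  a^+=-0.9951
step 2: x_pred=-3.1396  r=9.0896  x^+=3.0777  v^+=0.6708  a^+=0.5646
step 3: x_pred=4.5995  r=-8.5495  x^+=-1.2484  v^+=-0.2072  a^+=-0.9024
step 4: x_pred=-2.4524  r=7.7724  x^+=2.8639  v^+=0.0385  a^+=0.4313
step 5: x_pred=3.3534  r=-0.3434  x^+=3.1185  v^+=0.5835  a^+=0.3724
step 6: x_pred=4.3225  r=-6.2525  x^+=0.0458  v^+=-0.1162  a^+=-0.7005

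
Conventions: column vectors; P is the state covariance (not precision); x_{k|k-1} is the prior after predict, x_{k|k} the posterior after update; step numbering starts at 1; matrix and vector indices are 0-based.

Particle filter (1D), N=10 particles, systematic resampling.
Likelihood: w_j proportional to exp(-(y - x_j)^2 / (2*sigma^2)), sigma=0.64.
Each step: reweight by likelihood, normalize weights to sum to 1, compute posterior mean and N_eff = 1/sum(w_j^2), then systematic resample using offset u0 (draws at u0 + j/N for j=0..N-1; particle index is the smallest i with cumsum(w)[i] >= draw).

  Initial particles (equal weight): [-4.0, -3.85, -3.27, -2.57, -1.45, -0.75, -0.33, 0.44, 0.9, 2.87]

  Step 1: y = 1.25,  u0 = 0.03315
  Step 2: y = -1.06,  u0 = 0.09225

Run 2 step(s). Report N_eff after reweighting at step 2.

step 1: w=[0.0000, 0.0000, 0.0000, 0.0000, 0.0001, 0.0054, 0.0338, 0.3193, 0.6125, 0.0289]  mean=0.7594  Neff=2.0870  idx=[6, 7, 7, 7, 8, 8, 8, 8, 8, 8]
step 2: w=[0.6782, 0.0834, 0.0834, 0.0834, 0.0119, 0.0119, 0.0119, 0.0119, 0.0119, 0.0119]  mean=-0.0492  Neff=2.0762  idx=[0, 0, 0, 0, 0, 0, 1, 2, 3, 9]

N_eff = 2.0762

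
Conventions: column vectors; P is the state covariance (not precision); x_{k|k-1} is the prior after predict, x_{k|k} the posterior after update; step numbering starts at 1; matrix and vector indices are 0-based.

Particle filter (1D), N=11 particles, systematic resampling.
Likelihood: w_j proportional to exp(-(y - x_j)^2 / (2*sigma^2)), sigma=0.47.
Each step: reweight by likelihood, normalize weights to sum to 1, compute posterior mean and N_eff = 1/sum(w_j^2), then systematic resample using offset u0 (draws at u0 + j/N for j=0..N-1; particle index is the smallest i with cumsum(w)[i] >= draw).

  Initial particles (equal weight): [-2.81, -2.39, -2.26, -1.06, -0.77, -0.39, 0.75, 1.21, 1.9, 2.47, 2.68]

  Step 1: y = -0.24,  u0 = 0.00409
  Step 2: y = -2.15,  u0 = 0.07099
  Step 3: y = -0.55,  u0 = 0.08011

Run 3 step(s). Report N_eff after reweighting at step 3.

N_eff = 10.3801

step 1: w=[0.0000, 0.0000, 0.0001, 0.1202, 0.2916, 0.5234, 0.0599, 0.0047, 0.0000, 0.0000, 0.0000]  mean=-0.5056  Neff=2.6519  idx=[3, 3, 4, 4, 4, 5, 5, 5, 5, 5, 5]
step 2: w=[0.3742, 0.3742, 0.0740, 0.0740, 0.0740, 0.0050, 0.0050, 0.0050, 0.0050, 0.0050, 0.0050]  mean=-0.9757  Neff=3.3719  idx=[0, 0, 0, 0, 1, 1, 1, 1, 2, 3, 6]
step 3: w=[0.0773, 0.0773, 0.0773, 0.0773, 0.0773, 0.0773, 0.0773, 0.0773, 0.1249, 0.1249, 0.1315]  mean=-0.8995  Neff=10.3801  idx=[1, 2, 3, 4, 5, 6, 8, 8, 9, 10, 10]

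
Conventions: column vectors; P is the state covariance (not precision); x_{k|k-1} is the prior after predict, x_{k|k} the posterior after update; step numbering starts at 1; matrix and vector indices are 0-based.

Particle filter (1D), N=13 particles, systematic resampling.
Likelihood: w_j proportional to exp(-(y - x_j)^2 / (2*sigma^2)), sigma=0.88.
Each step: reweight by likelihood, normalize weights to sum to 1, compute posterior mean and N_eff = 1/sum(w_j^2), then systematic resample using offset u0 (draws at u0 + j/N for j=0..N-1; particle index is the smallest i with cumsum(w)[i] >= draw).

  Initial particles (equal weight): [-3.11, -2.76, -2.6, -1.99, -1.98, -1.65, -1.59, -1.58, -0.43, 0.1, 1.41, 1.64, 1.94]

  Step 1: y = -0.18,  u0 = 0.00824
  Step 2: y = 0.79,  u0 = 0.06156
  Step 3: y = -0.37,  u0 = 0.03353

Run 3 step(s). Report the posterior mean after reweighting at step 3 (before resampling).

step 1: w=[0.0012, 0.0040, 0.0068, 0.0358, 0.0366, 0.0735, 0.0822, 0.0837, 0.2850, 0.2820, 0.0580, 0.0350, 0.0163]  mean=-0.4839  Neff=5.3349  idx=[2, 5, 6, 6, 7, 8, 8, 8, 9, 9, 9, 9, 10]
step 2: w=[0.0001, 0.0043, 0.0052, 0.0052, 0.0054, 0.0770, 0.0770, 0.0770, 0.1480, 0.1480, 0.1480, 0.1480, 0.1570]  mean=0.1489  Neff=7.6855  idx=[5, 6, 7, 8, 8, 9, 9, 10, 10, 11, 11, 12, 12]
step 3: w=[0.0979, 0.0979, 0.0979, 0.0851, 0.0851, 0.0851, 0.0851, 0.0851, 0.0851, 0.0851, 0.0851, 0.0127, 0.0127]  mean=-0.0225  Neff=11.4898  idx=[0, 1, 1, 2, 3, 4, 5, 6, 7, 8, 8, 9, 10]

post_mean = -0.0225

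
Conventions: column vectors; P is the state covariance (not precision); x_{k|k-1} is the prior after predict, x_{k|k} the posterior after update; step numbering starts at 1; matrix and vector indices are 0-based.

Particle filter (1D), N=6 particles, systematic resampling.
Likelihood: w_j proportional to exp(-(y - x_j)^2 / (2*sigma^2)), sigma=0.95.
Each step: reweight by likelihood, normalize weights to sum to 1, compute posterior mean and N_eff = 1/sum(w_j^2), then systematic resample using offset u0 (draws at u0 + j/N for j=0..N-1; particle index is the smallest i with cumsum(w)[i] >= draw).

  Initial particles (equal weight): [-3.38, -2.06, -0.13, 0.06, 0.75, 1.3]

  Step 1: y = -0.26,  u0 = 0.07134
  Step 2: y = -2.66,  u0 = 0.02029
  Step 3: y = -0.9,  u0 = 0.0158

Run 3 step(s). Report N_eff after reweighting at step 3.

step 1: w=[0.0016, 0.0566, 0.3376, 0.3220, 0.1937, 0.0885]  mean=0.1139  Neff=3.7560  idx=[2, 2, 3, 3, 4, 4]
step 2: w=[0.3066, 0.3066, 0.1764, 0.1764, 0.0169, 0.0169]  mean=-0.0331  Neff=3.9862  idx=[0, 0, 1, 1, 2, 3]
step 3: w=[0.1765, 0.1765, 0.1765, 0.1765, 0.1471, 0.1471]  mean=-0.0741  Neff=5.9589  idx=[0, 1, 1, 2, 3, 4]

N_eff = 5.9589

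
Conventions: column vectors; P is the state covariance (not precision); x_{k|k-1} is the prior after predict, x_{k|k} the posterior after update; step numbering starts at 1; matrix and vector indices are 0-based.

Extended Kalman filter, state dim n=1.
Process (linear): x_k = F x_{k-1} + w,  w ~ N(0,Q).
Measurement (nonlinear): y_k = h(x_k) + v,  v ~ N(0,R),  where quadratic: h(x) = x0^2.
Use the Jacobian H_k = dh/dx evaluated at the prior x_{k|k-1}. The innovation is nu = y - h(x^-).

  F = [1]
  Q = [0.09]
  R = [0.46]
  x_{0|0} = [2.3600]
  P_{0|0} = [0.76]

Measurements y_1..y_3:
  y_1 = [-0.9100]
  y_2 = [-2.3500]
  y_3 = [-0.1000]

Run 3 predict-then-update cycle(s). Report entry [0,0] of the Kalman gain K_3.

step 1: x^-=[2.3600]  P^-=[0.8500]  H_jac=[4.7200]  S=[19.3966]  K=[0.2068]  nu=[-6.4796]  x^+=[1.0198]  P^+=[0.0202]
step 2: x^-=[1.0198]  P^-=[0.1102]  H_jac=[2.0395]  S=[0.9182]  K=[0.2447]  nu=[-3.3899]  x^+=[0.1903]  P^+=[0.0552]
step 3: x^-=[0.1903]  P^-=[0.1452]  H_jac=[0.3806]  S=[0.4810]  K=[0.1149]  nu=[-0.1362]  x^+=[0.1747]  P^+=[0.1388]

K[0,0] = 0.1149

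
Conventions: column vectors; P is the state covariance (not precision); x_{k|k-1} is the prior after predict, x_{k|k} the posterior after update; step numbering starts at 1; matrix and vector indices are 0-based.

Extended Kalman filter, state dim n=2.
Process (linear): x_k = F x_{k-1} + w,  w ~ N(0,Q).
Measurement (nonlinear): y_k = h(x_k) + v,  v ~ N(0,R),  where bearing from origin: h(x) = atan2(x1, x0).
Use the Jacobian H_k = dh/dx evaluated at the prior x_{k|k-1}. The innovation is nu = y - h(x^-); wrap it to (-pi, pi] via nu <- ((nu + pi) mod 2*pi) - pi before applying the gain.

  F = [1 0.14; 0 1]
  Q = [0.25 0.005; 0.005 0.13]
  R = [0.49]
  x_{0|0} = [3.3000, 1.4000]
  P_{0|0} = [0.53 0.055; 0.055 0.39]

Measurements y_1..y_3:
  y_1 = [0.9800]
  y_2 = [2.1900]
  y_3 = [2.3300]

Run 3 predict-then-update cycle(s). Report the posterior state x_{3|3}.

step 1: x^-=[3.4960, 1.4000]  P^-=[0.8030 0.1146; 0.1146 0.5200]  H_jac=[-0.0987 0.2465]  S=[0.5238]  K=[-0.0974; 0.2231]  nu=[0.5991]  x^+=[3.4376, 1.5337]  P^+=[0.7981 0.1260; 0.1260 0.4939]
step 2: x^-=[3.6524, 1.5337]  P^-=[1.0930 0.2001; 0.2001 0.6239]  H_jac=[-0.0977 0.2328]  S=[0.5251]  K=[-0.1147; 0.2393]  nu=[1.7924]  x^+=[3.4467, 1.9626]  P^+=[1.0861 0.2145; 0.2145 0.5939]
step 3: x^-=[3.7215, 1.9626]  P^-=[1.4078 0.3027; 0.3027 0.7239]  H_jac=[-0.1109 0.2102]  S=[0.5252]  K=[-0.1760; 0.2259]  nu=[1.8447]  x^+=[3.3967, 2.3792]  P^+=[1.3916 0.3236; 0.3236 0.6971]

x_post = [3.3967, 2.3792]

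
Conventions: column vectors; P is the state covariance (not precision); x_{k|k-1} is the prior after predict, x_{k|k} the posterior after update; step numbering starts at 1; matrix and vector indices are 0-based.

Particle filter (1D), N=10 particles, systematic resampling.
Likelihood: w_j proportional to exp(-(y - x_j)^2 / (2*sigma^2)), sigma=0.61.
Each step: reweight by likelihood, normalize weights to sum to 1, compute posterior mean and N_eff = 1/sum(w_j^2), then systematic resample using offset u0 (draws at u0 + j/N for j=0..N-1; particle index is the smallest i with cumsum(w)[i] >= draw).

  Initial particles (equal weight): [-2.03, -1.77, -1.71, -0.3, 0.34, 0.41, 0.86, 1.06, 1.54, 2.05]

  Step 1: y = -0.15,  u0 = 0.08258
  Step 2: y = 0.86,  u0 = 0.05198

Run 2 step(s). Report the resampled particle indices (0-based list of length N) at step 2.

resampled_idx = [1, 3, 4, 5, 6, 6, 7, 8, 9, 9]

step 1: w=[0.0030, 0.0103, 0.0134, 0.3412, 0.2547, 0.2308, 0.0893, 0.0492, 0.0076, 0.0005]  mean=0.1732  Neff=4.0768  idx=[3, 3, 3, 4, 4, 4, 5, 5, 6, 7]
step 2: w=[0.0271, 0.0271, 0.0271, 0.1149, 0.1149, 0.1149, 0.1259, 0.1259, 0.1653, 0.1567]  mean=0.5043  Neff=7.9724  idx=[1, 3, 4, 5, 6, 6, 7, 8, 9, 9]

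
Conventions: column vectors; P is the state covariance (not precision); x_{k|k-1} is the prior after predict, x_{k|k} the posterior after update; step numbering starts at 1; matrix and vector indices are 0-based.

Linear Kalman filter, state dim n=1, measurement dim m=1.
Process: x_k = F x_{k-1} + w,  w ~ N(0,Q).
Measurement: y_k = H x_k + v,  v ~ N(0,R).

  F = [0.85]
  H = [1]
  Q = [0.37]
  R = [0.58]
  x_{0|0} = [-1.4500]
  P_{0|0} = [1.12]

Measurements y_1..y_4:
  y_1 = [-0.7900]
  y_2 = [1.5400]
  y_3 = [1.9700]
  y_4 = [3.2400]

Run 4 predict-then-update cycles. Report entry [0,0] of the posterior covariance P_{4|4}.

P_post[0,0] = 0.2904

step 1: x^-=[-1.2325]  P^-=[1.1792]  S=[1.7592]  K=[0.6703]  nu=[0.4425]  x^+=[-0.9359]  P^+=[0.3888]
step 2: x^-=[-0.7955]  P^-=[0.6509]  S=[1.2309]  K=[0.5288]  nu=[2.3355]  x^+=[0.4395]  P^+=[0.3067]
step 3: x^-=[0.3736]  P^-=[0.5916]  S=[1.1716]  K=[0.5049]  nu=[1.5964]  x^+=[1.1797]  P^+=[0.2929]
step 4: x^-=[1.0027]  P^-=[0.5816]  S=[1.1616]  K=[0.5007]  nu=[2.2373]  x^+=[2.1229]  P^+=[0.2904]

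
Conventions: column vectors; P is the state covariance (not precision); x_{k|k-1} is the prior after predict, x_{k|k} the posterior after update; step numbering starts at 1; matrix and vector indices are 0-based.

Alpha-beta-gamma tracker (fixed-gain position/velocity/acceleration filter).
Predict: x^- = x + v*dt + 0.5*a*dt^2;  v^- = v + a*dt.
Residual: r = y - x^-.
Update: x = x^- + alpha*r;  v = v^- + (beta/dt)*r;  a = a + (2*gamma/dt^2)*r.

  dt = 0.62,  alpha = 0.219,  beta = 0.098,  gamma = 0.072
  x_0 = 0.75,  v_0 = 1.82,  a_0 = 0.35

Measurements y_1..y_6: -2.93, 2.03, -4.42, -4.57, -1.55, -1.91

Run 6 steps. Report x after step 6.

x_post = -7.4582

step 1: x_pred=1.9457  r=-4.8757  x^+=0.8779  v^+=1.2663  a^+=-1.4765
step 2: x_pred=1.3792  r=0.6508  x^+=1.5218  v^+=0.4538  a^+=-1.2327
step 3: x_pred=1.5662  r=-5.9862  x^+=0.2552  v^+=-1.2567  a^+=-3.4752
step 4: x_pred=-1.1919  r=-3.3781  x^+=-1.9317  v^+=-3.9453  a^+=-4.7407
step 5: x_pred=-5.2889  r=3.7389  x^+=-4.4701  v^+=-6.2935  a^+=-3.3400
step 6: x_pred=-9.0140  r=7.1040  x^+=-7.4582  v^+=-7.2414  a^+=-0.6788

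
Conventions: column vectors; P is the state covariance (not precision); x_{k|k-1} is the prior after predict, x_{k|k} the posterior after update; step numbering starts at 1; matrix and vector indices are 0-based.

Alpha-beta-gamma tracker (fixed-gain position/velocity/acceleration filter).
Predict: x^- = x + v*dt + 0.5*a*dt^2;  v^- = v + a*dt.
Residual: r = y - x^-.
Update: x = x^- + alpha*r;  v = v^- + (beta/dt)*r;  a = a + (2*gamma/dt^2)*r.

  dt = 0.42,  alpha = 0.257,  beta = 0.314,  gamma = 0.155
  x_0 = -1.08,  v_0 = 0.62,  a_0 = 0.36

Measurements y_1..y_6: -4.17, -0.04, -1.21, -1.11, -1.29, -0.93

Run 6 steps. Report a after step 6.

a_post = 2.2789

step 1: x_pred=-0.7878  r=-3.3822  x^+=-1.6571  v^+=-1.7574  a^+=-5.5837
step 2: x_pred=-2.8876  r=2.8476  x^+=-2.1558  v^+=-1.9736  a^+=-0.5793
step 3: x_pred=-3.0358  r=1.8258  x^+=-2.5666  v^+=-0.8519  a^+=2.6292
step 4: x_pred=-2.6925  r=1.5825  x^+=-2.2858  v^+=1.4355  a^+=5.4102
step 5: x_pred=-1.2057  r=-0.0843  x^+=-1.2274  v^+=3.6447  a^+=5.2620
step 6: x_pred=0.7675  r=-1.6975  x^+=0.3313  v^+=4.5857  a^+=2.2789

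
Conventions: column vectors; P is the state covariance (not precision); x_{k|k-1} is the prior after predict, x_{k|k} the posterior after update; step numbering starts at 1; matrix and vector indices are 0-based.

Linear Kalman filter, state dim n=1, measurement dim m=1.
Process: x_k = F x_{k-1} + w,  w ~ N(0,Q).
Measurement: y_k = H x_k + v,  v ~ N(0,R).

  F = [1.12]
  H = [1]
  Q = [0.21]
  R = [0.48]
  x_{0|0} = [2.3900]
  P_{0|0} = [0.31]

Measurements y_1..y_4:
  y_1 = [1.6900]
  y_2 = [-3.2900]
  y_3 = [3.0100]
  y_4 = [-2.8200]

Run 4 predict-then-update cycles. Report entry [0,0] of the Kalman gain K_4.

K[0,0] = 0.5228

step 1: x^-=[2.6768]  P^-=[0.5989]  S=[1.0789]  K=[0.5551]  nu=[-0.9868]  x^+=[2.1290]  P^+=[0.2664]
step 2: x^-=[2.3845]  P^-=[0.5442]  S=[1.0242]  K=[0.5314]  nu=[-5.6745]  x^+=[-0.6307]  P^+=[0.2550]
step 3: x^-=[-0.7063]  P^-=[0.5299]  S=[1.0099]  K=[0.5247]  nu=[3.7163]  x^+=[1.2437]  P^+=[0.2519]
step 4: x^-=[1.3930]  P^-=[0.5259]  S=[1.0059]  K=[0.5228]  nu=[-4.2130]  x^+=[-0.8097]  P^+=[0.2510]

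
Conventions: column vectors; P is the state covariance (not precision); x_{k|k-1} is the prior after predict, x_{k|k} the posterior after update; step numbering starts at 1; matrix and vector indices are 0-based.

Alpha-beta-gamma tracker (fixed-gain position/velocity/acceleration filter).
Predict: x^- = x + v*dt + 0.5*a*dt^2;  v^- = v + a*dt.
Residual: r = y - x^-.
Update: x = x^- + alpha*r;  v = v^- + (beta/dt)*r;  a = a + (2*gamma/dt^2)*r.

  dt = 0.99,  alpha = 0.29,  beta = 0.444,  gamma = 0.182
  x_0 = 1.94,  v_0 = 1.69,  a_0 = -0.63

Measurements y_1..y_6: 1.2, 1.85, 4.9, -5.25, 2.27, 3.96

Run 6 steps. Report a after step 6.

a_post = 3.7635

step 1: x_pred=3.3044  r=-2.1044  x^+=2.6941  v^+=0.1225  a^+=-1.4115
step 2: x_pred=2.1237  r=-0.2737  x^+=2.0443  v^+=-1.3976  a^+=-1.5132
step 3: x_pred=-0.0809  r=4.9809  x^+=1.3636  v^+=-0.6618  a^+=0.3367
step 4: x_pred=0.8733  r=-6.1233  x^+=-0.9024  v^+=-3.0748  a^+=-1.9375
step 5: x_pred=-4.8959  r=7.1659  x^+=-2.8178  v^+=-1.7791  a^+=0.7239
step 6: x_pred=-4.2243  r=8.1843  x^+=-1.8509  v^+=2.6081  a^+=3.7635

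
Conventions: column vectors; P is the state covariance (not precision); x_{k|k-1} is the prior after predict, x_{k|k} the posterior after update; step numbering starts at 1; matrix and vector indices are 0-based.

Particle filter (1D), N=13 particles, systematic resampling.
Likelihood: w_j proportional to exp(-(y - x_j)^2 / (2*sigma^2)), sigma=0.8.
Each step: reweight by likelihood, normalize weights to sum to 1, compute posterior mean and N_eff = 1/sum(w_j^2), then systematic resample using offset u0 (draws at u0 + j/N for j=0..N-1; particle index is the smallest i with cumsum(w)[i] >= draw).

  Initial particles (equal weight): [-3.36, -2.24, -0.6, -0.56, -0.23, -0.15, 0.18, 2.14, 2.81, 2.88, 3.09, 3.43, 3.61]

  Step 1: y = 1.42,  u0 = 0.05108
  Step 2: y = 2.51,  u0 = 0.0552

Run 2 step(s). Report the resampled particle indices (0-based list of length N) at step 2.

step 1: w=[0.0000, 0.0000, 0.0216, 0.0245, 0.0624, 0.0763, 0.1575, 0.3491, 0.1157, 0.0990, 0.0592, 0.0223, 0.0123]  mean=1.6374  Neff=5.4104  idx=[4, 5, 6, 6, 7, 7, 7, 7, 7, 8, 9, 9, 11]
step 2: w=[0.0004, 0.0005, 0.0019, 0.0019, 0.1156, 0.1156, 0.1156, 0.1156, 0.1156, 0.1199, 0.1156, 0.1156, 0.0664]  mean=2.4678  Neff=8.9033  idx=[4, 5, 5, 6, 7, 7, 8, 9, 9, 10, 11, 11, 12]

resampled_idx = [4, 5, 5, 6, 7, 7, 8, 9, 9, 10, 11, 11, 12]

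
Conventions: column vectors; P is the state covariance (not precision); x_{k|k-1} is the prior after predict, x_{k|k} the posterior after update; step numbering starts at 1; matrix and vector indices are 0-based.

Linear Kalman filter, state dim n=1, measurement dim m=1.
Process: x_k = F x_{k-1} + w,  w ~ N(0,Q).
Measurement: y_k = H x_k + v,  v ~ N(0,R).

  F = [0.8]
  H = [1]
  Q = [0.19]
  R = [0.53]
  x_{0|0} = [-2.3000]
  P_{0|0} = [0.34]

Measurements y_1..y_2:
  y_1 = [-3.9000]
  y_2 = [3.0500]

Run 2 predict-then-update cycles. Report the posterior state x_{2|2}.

x_post = [-0.1506]

step 1: x^-=[-1.8400]  P^-=[0.4076]  S=[0.9376]  K=[0.4347]  nu=[-2.0600]  x^+=[-2.7355]  P^+=[0.2304]
step 2: x^-=[-2.1884]  P^-=[0.3375]  S=[0.8675]  K=[0.3890]  nu=[5.2384]  x^+=[-0.1506]  P^+=[0.2062]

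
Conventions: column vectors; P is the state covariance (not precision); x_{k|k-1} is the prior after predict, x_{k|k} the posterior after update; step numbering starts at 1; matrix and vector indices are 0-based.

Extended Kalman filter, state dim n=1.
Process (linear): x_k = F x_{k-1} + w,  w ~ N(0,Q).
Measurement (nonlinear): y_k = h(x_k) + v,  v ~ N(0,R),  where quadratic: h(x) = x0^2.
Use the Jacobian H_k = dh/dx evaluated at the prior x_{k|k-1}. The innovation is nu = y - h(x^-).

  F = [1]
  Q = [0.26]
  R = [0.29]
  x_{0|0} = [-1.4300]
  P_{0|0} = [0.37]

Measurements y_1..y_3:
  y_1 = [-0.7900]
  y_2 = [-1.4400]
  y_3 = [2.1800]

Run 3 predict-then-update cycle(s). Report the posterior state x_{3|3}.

step 1: x^-=[-1.4300]  P^-=[0.6300]  H_jac=[-2.8600]  S=[5.4431]  K=[-0.3310]  nu=[-2.8349]  x^+=[-0.4916]  P^+=[0.0336]
step 2: x^-=[-0.4916]  P^-=[0.2936]  H_jac=[-0.9832]  S=[0.5738]  K=[-0.5030]  nu=[-1.6817]  x^+=[0.3543]  P^+=[0.1484]
step 3: x^-=[0.3543]  P^-=[0.4084]  H_jac=[0.7087]  S=[0.4951]  K=[0.5845]  nu=[2.0544]  x^+=[1.5553]  P^+=[0.2392]

x_post = [1.5553]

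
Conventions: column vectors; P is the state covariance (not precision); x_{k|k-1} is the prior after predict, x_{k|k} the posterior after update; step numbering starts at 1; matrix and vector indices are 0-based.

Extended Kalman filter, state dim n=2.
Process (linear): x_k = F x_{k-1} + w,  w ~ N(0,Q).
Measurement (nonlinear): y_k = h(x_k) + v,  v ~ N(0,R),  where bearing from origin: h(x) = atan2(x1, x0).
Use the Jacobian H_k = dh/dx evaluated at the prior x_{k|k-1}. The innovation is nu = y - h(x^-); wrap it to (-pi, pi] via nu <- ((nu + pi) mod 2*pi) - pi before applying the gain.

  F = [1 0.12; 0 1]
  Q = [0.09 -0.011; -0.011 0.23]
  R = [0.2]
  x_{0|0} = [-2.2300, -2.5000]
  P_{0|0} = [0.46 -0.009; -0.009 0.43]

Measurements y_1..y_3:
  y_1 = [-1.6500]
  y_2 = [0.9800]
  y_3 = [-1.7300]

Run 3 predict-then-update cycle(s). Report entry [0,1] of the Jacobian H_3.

step 1: x^-=[-2.5300, -2.5000]  P^-=[0.5540 0.0316; 0.0316 0.6600]  H_jac=[0.1976 -0.2000]  S=[0.2455]  K=[0.4202; -0.5121]  nu=[0.7122]  x^+=[-2.2308, -2.8647]  P^+=[0.5107 0.0844; 0.0844 0.5956]
step 2: x^-=[-2.5745, -2.8647]  P^-=[0.6295 0.1449; 0.1449 0.8256]  H_jac=[0.1931 -0.1735]  S=[0.2386]  K=[0.4041; -0.4832]  nu=[-3.0003]  x^+=[-3.7868, -1.4151]  P^+=[0.5906 0.1915; 0.1915 0.7699]
step 3: x^-=[-3.9566, -1.4151]  P^-=[0.7376 0.2729; 0.2729 0.9999]  H_jac=[0.0801 -0.2241]  S=[0.2451]  K=[-0.0083; -0.8248]  nu=[1.0681]  x^+=[-3.9655, -2.2960]  P^+=[0.7376 0.2712; 0.2712 0.8331]

H_jac[0,1] = -0.2241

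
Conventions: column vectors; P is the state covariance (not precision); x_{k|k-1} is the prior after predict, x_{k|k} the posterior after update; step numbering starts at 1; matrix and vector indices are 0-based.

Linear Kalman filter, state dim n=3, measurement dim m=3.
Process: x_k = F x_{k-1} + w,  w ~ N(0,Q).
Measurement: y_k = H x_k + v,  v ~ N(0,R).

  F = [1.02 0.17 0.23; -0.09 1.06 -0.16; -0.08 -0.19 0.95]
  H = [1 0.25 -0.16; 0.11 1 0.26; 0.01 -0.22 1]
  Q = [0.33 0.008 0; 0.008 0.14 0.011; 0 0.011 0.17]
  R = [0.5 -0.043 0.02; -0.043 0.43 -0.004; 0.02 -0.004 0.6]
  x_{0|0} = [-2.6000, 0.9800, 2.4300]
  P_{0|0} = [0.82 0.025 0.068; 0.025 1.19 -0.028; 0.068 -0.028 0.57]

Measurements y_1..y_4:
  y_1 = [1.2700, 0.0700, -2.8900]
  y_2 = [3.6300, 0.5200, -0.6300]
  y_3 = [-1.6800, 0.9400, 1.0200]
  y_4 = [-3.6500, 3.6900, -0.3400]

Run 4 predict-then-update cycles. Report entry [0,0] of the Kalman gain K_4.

step 1: x^-=[-1.9265, 0.8840, 2.3303]  P^-=[1.2861 0.1343 0.0754; 0.1343 1.5050 -0.3451; 0.0754 -0.3451 0.7332]  S=[1.9695 0.6332 -0.2196; 0.6332 1.8545 -0.4618; -0.2196 -0.4618 1.5589]  K=[0.6925 -0.0470 0.1213; 0.0364 0.7041 -0.2192; -0.0258 0.0631 0.5346]  nu=[3.3483, -1.2080, -5.0066]  x^+=[-0.1580, 1.2528, -0.5086]  P^+=[0.3873 -0.1084 0.0591; -0.1084 0.3296 -0.0600; 0.0591 -0.0600 0.3062]
step 2: x^-=[-0.0651, 1.4235, -0.7085]  P^-=[0.7441 -0.1189 0.0962; -0.1189 0.5641 -0.1583; 0.0962 -0.1583 0.4701]  S=[1.2138 0.0765 -0.0020; 0.0765 0.9319 -0.1418; -0.0020 -0.1418 1.1696]  K=[0.5788 -0.0442 0.1066; 0.0061 0.5193 -0.1795; -0.0171 0.0406 0.4374]  nu=[3.2259, -0.7122, 0.3924]  x^+=[1.8753, 1.0029, -0.6211]  P^+=[0.3251 -0.0936 0.0519; -0.0936 0.2481 -0.0541; 0.0519 -0.0541 0.2495]
step 3: x^-=[1.9405, 0.9936, -0.9306]  P^-=[0.6763 -0.1073 0.0823; -0.1073 0.4655 -0.1282; 0.0823 -0.1282 0.4150]  S=[1.1463 0.0524 0.0038; 0.0524 0.8462 -0.1078; 0.0038 -0.1078 1.0962]  K=[0.5564 -0.0356 0.0974; 0.0046 0.4755 -0.1646; -0.0172 0.0399 0.4091]  nu=[-4.0178, -0.0251, 2.1498]  x^+=[-0.0847, 0.6094, 0.0171]  P^+=[0.3109 -0.0862 0.0476; -0.0862 0.2273 -0.0497; 0.0476 -0.0497 0.2335]
step 4: x^-=[0.0211, 0.6508, -0.0928]  P^-=[0.6609 -0.0996 0.0756; -0.0996 0.4386 -0.1172; 0.0756 -0.1172 0.3990]  S=[1.1339 0.0499 0.0024; 0.0499 0.8251 -0.0966; 0.0024 -0.0966 1.0739]  K=[0.5514 -0.0312 0.0930; 0.0054 0.4625 -0.1583; -0.0181 0.0417 0.4001]  nu=[-3.8486, 3.0610, -0.1042]  x^+=[-2.2063, 2.0624, 0.0629]  P^+=[0.3070 -0.0831 0.0456; -0.0831 0.2207 -0.0474; 0.0456 -0.0474 0.2287]

K[0,0] = 0.5514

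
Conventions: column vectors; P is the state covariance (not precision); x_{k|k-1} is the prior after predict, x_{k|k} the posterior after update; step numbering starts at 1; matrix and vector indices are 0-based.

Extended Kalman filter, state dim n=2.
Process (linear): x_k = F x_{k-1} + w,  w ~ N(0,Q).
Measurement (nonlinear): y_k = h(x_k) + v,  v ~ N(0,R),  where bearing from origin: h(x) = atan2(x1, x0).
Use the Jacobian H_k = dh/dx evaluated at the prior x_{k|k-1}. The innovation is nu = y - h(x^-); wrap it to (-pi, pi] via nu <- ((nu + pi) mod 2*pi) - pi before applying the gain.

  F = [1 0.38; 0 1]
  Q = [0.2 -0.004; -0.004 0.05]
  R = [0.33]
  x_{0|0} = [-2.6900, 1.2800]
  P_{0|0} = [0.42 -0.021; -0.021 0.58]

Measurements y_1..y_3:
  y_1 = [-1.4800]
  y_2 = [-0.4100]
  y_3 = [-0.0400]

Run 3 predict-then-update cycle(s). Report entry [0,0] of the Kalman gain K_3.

K[0,0] = -0.0154

step 1: x^-=[-2.2036, 1.2800]  P^-=[0.6878 0.1954; 0.1954 0.6300]  H_jac=[-0.1971 -0.3393]  S=[0.4554]  K=[-0.4433; -0.5540]  nu=[2.1878]  x^+=[-3.1734, 0.0680]  P^+=[0.5983 0.0836; 0.0836 0.4902]
step 2: x^-=[-3.1476, 0.0680]  P^-=[0.9326 0.2659; 0.2659 0.5402]  H_jac=[-0.0069 -0.3176]  S=[0.3857]  K=[-0.2355; -0.4495]  nu=[2.7532]  x^+=[-3.7959, -1.1697]  P^+=[0.9112 0.2250; 0.2250 0.4623]
step 3: x^-=[-4.2404, -1.1697]  P^-=[1.3490 0.3967; 0.3967 0.5123]  H_jac=[0.0605 -0.2192]  S=[0.3490]  K=[-0.0154; -0.2530]  nu=[2.8324]  x^+=[-4.2841, -1.8862]  P^+=[1.3489 0.3953; 0.3953 0.4900]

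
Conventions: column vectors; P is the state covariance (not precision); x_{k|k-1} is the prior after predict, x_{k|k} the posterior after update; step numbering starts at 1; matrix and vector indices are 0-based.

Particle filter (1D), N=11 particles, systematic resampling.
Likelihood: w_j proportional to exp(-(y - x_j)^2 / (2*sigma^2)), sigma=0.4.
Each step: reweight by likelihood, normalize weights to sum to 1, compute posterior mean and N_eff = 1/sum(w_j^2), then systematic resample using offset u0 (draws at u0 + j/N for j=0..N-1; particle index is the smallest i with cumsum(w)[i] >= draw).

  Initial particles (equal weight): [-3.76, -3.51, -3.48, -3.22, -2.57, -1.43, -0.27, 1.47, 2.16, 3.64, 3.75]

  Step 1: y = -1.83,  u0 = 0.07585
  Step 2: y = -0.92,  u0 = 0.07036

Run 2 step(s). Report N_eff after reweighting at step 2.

N_eff = 9.0018

step 1: w=[0.0000, 0.0002, 0.0003, 0.0030, 0.2285, 0.7674, 0.0006, 0.0000, 0.0000, 0.0000, 0.0000]  mean=-1.6961  Neff=1.5599  idx=[4, 4, 5, 5, 5, 5, 5, 5, 5, 5, 5]
step 2: w=[0.0001, 0.0001, 0.1111, 0.1111, 0.1111, 0.1111, 0.1111, 0.1111, 0.1111, 0.1111, 0.1111]  mean=-1.4301  Neff=9.0018  idx=[2, 3, 4, 5, 5, 6, 7, 8, 9, 9, 10]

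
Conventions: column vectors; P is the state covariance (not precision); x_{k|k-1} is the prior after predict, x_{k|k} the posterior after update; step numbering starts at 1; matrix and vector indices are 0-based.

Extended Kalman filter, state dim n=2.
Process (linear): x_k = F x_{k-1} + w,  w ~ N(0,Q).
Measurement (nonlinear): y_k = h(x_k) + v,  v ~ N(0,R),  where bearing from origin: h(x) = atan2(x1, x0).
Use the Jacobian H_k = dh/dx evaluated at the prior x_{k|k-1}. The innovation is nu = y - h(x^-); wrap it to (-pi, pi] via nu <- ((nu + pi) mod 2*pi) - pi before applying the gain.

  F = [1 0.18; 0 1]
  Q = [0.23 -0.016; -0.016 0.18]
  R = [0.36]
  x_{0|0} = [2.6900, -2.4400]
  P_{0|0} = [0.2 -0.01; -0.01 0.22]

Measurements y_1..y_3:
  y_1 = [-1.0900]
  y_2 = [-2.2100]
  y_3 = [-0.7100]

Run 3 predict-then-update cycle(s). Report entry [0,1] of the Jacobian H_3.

step 1: x^-=[2.2508, -2.4400]  P^-=[0.4335 0.0136; 0.0136 0.4000]  H_jac=[0.2214 0.2043]  S=[0.3992]  K=[0.2474; 0.2122]  nu=[-0.2643]  x^+=[2.1854, -2.4961]  P^+=[0.4091 -0.0074; -0.0074 0.3820]
step 2: x^-=[1.7361, -2.4961]  P^-=[0.6488 0.0454; 0.0454 0.5620]  H_jac=[0.2700 0.1878]  S=[0.4317]  K=[0.4255; 0.2729]  nu=[-1.2469]  x^+=[1.2055, -2.8363]  P^+=[0.5706 -0.0047; -0.0047 0.5299]
step 3: x^-=[0.6950, -2.8363]  P^-=[0.8161 0.0747; 0.0747 0.7099]  H_jac=[0.3326 0.0815]  S=[0.4590]  K=[0.6046; 0.1801]  nu=[0.6205]  x^+=[1.0701, -2.7246]  P^+=[0.6483 0.0247; 0.0247 0.6950]

H_jac[0,1] = 0.0815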